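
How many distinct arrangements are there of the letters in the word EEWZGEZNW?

EEWZGEZNW has 9 letters with E appearing 3 times, W appearing twice, and Z appearing twice.
So there are 9! / (3!·2!·2!) = 15120 distinguishable arrangements.

15120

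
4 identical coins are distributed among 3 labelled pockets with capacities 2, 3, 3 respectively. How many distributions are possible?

By stars and bars, unrestricted non-negative solutions to x_1+…+x_3 = 4 number C(4+2,2) = 15.
Subtract solutions that violate a single cap (substitute x_i' = x_i − (cap_i+1)): x_1 ≥ 3 gives C(3,2) = 3; x_2 ≥ 4 gives C(2,2) = 1; x_3 ≥ 4 gives C(2,2) = 1. Together 5.
No two caps can be exceeded simultaneously, so the pair terms are all 0.
By inclusion–exclusion the count is 15 − 5 + 0 = 10.

10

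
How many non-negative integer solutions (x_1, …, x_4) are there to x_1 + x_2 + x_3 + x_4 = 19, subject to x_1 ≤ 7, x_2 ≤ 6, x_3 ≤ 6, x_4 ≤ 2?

10

Ignoring the caps, the number of non-negative solutions to x_1+…+x_4 = 19 is C(22,3) = 1540.
Subtract solutions that violate a single cap (substitute x_i' = x_i − (cap_i+1)): x_1 ≥ 8 gives C(14,3) = 364; x_2 ≥ 7 gives C(15,3) = 455; x_3 ≥ 7 gives C(15,3) = 455; x_4 ≥ 3 gives C(19,3) = 969. Together 2243.
Add back pairs where two caps are both exceeded: 35 + 35 + 165 + 56 + 220 + 220 = 731.
Subtract triples: 0 + 4 + 4 + 10 = 18.
By inclusion–exclusion the count is 1540 − 2243 + 731 − 18 = 10.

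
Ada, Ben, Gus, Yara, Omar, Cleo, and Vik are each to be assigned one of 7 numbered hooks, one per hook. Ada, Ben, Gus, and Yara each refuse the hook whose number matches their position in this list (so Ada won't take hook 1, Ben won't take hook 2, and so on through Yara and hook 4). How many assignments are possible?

2790

Let Aᵢ (for 1 ≤ i ≤ 4) be the placements that put person i in their forbidden hook. Any j of these fix j positions, leaving (7−j)! ways to fill the rest, and there are C(4,j) ways to pick which j.
By inclusion–exclusion, the number of valid placements is Σ_{j=0}^{4} (−1)^j C(4,j)·(7−j)!.
Computing: 5040 − 2880 + 720 − 96 + 6 = 2790.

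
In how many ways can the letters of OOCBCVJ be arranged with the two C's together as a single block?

360

Treat the 2 copies of C as a single block. The multiset to arrange is then {CC, B, J, O, O, V}, 6 items in all.
That gives (6)!/(2!) = 360 arrangements.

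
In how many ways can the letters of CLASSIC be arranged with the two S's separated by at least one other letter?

There are 7!/(2!·2!) = 1260 arrangements of CLASSIC in total.
Arrangements with the S's together: treat SS as one letter, giving (6)!/(2!) = 360.
Subtracting, 1260 − 360 = 900 arrangements keep the S's apart.

900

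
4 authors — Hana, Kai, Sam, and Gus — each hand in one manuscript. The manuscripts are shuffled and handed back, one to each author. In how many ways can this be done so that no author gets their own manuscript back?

Count assignments avoiding every fixed point. For any j of the 4 authors fixed to their own manuscript, the other 4−j can be arranged in (4−j)! ways.
By inclusion–exclusion this is Σ_{j=0}^{4} (−1)^j C(4,j)·(4−j)!.
Computing: 24 − 24 + 12 − 4 + 1 = 9.

9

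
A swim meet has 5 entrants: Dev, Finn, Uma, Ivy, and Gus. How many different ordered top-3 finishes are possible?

60

This is an ordered selection of 3 from 5: P(5,3).
That gives 5 × 4 × 3 = 60.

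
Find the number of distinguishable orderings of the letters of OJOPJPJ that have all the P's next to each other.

60

Treat the 2 copies of P as a single block. The multiset to arrange is then {PP, J, J, J, O, O}, 6 items in all.
That gives (6)!/(3!·2!) = 60 arrangements.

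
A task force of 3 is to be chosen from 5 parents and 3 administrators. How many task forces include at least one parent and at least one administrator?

Unrestricted: C(8,3) = 56 ways to pick any 3 of the 8.
Selections missing a whole group: no parents → C(3,3) = 1; no administrators → C(5,3) = 10.
Both groups omitted at once is impossible, so 56 − 11 = 45.

45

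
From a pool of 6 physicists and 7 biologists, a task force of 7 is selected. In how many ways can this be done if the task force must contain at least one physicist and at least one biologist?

1715

With no constraint there are C(13,7) = 1716 possible selections.
Subtract selections that omit an entire group: no physicists → C(7,7) = 1; no biologists → C(6,7) = 0.
Both groups omitted at once is impossible, so 1716 − 1 = 1715.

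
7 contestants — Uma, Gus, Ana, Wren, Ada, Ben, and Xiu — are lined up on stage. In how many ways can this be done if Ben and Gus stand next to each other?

1440

Treat {Ben, Gus} as a single unit. There are 6 units to order, and the pair itself can be ordered 2 ways.
That gives 2 × 6! = 2 × 720 = 1440.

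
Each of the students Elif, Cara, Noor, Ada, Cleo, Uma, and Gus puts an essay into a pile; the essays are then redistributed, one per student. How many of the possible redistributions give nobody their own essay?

Let Aᵢ be the assignments in which student i gets their own essay. We want the size of the complement of A₁∪…∪A_7.
By inclusion–exclusion this is Σ_{j=0}^{7} (−1)^j C(7,j)·(7−j)!.
Computing: 5040 − 5040 + 2520 − 840 + 210 − 42 + 7 − 1 = 1854.

1854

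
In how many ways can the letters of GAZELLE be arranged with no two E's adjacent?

There are 7!/(2!·2!) = 1260 arrangements of GAZELLE in total.
Arrangements with the E's together: treat EE as one letter, giving (6)!/(2!) = 360.
Hence 1260 − 360 = 900.

900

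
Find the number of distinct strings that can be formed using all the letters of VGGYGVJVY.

The 9 letters of VGGYGVJVY have repeats: G appearing 3 times, V appearing 3 times, and Y appearing twice.
The number of distinct arrangements is 9!/(3!·3!·2!) = 362880/72 = 5040.

5040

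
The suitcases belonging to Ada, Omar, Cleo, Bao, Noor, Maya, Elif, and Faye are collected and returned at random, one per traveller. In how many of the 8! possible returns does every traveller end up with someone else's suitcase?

14833

Let Aᵢ be the assignments in which traveller i gets their own suitcase. We want the size of the complement of A₁∪…∪A_8.
By inclusion–exclusion this is Σ_{j=0}^{8} (−1)^j C(8,j)·(8−j)!.
Computing: 40320 − 40320 + 20160 − 6720 + 1680 − 336 + 56 − 8 + 1 = 14833.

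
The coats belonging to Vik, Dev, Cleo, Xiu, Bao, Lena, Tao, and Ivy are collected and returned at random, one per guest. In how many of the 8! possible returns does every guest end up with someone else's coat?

14833

Count assignments avoiding every fixed point. For any j of the 8 guests fixed to their own coat, the other 8−j can be arranged in (8−j)! ways.
By inclusion–exclusion this is Σ_{j=0}^{8} (−1)^j C(8,j)·(8−j)!.
Computing: 40320 − 40320 + 20160 − 6720 + 1680 − 336 + 56 − 8 + 1 = 14833.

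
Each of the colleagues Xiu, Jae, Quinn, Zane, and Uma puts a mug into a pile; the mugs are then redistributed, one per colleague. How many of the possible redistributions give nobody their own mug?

This is the derangement count D_5: permutations of 5 items with no fixed point.
By inclusion–exclusion this is Σ_{j=0}^{5} (−1)^j C(5,j)·(5−j)!.
Computing: 120 − 120 + 60 − 20 + 5 − 1 = 44.

44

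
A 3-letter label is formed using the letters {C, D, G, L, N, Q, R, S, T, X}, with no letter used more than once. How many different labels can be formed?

This is a permutation of 3 out of 10: P(10,3) = 10!/7!.
10 × 9 × 8 = 720.

720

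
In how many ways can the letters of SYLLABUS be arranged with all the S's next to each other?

2520

Treat the 2 copies of S as a single block. The multiset to arrange is then {SS, A, B, L, L, U, Y}, 7 items in all.
That gives (7)!/(2!) = 2520 arrangements.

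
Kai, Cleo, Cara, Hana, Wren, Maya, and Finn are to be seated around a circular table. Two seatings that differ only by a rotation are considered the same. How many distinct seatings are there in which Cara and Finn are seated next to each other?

Treat {Cara, Finn} as one unit (2 internal orders) and seat the resulting 6 units around the table: (5)! circular arrangements.
So 2 × (5)! = 2 × 120 = 240.

240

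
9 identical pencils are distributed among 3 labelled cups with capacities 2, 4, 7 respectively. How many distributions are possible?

12

Ignoring the caps, the number of non-negative solutions to x_1+…+x_3 = 9 is C(11,2) = 55.
Subtract solutions that violate a single cap (substitute x_i' = x_i − (cap_i+1)): x_1 ≥ 3 gives C(8,2) = 28; x_2 ≥ 5 gives C(6,2) = 15; x_3 ≥ 8 gives C(3,2) = 3. Together 46.
Add back pairs where two caps are both exceeded: 3 + 0 + 0 = 3.
By inclusion–exclusion the count is 55 − 46 + 3 = 12.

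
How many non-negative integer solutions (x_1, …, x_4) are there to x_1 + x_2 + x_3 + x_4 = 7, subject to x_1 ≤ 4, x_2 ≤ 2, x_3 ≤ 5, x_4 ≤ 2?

40

Without the upper bounds there are C(10,3) = 120 ways to split 7 among 4 variables.
Subtract solutions that violate a single cap (substitute x_i' = x_i − (cap_i+1)): x_1 ≥ 5 gives C(5,3) = 10; x_2 ≥ 3 gives C(7,3) = 35; x_3 ≥ 6 gives C(4,3) = 4; x_4 ≥ 3 gives C(7,3) = 35. Together 84.
Add back pairs where two caps are both exceeded: 0 + 0 + 0 + 0 + 4 + 0 = 4.
By inclusion–exclusion the count is 120 − 84 + 4 = 40.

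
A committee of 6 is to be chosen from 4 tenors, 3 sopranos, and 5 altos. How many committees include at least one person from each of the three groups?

Total 6-person selections from all 12: C(12,6) = 924.
Subtract selections that omit an entire group: no tenors → C(8,6) = 28; no sopranos → C(9,6) = 84; no altos → C(7,6) = 7.
Add back selections omitting two groups (i.e. drawn from a single group): C(4,6) + C(3,6) + C(5,6) = 0.
By inclusion–exclusion: 924 − 119 + 0 = 805.

805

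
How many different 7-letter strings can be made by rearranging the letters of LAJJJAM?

420

Letter multiplicities in LAJJJAM: A×2, J×3, L×1, M×1.
Dividing 7! = 5040 by 3!·2! = 12 for the repeated letters gives 420.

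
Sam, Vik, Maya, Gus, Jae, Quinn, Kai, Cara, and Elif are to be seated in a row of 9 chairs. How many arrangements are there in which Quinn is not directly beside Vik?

282240

There are 9! = 362880 arrangements in all. If Quinn and Vik are adjacent, merging them into one block gives 2·(8)! = 80640 arrangements.
Complementary counting: 362880 − 80640 = 282240.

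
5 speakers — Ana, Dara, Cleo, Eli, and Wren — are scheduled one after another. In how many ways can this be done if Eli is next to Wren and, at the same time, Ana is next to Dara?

Treat {Eli,Wren} as one block (2 orders) and {Ana,Dara} as another (2 orders).
That leaves 3 units to arrange: 2 × 2 × 3! = 4 × 6 = 24.

24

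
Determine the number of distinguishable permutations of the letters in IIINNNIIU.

504

IIINNNIIU has 9 letters with I appearing 5 times and N appearing 3 times.
So there are 9! / (5!·3!) = 504 distinguishable arrangements.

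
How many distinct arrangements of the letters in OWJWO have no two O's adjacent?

Total arrangements of OWJWO: 5!/(2!·2!) = 30.
Arrangements with the O's together: treat OO as one letter, giving (4)!/(2!) = 12.
Subtracting, 30 − 12 = 18 arrangements keep the O's apart.

18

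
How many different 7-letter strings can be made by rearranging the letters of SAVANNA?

The 7 letters of SAVANNA have repeats: A appearing 3 times and N appearing twice.
The number of distinct arrangements is 7!/(3!·2!) = 5040/12 = 420.

420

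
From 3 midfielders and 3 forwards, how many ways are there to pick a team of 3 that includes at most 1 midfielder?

Split by how many midfielders are chosen (0 through 1).
Sum: C(3,0)·C(3,3) + C(3,1)·C(3,2) = 1 + 9 = 10.

10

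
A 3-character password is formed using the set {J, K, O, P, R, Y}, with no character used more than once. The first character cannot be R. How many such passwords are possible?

The first character has 6−1 = 5 choices (anything except R).
The remaining 2 characters are filled from the other 5 symbols without repetition: 5 × 4 = 20.
Total: 5 × 20 = 100.

100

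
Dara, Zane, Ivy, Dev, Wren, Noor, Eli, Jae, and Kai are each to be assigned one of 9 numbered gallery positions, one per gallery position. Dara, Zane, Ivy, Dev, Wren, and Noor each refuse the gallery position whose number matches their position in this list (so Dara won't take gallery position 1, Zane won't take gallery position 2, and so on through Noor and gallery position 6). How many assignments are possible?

183822

Let Aᵢ (for 1 ≤ i ≤ 6) be the placements that put person i in their forbidden gallery position. Any j of these fix j positions, leaving (9−j)! ways to fill the rest, and there are C(6,j) ways to pick which j.
By inclusion–exclusion, the number of valid placements is Σ_{j=0}^{6} (−1)^j C(6,j)·(9−j)!.
Computing: 362880 − 241920 + 75600 − 14400 + 1800 − 144 + 6 = 183822.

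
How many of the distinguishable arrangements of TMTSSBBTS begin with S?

1680

Fix S in the first position and arrange the remaining 8 letters.
Those 8 letters have B appearing twice, S appearing twice, and T appearing 3 times, giving (8)!/(3!·2!·2!) = 1680.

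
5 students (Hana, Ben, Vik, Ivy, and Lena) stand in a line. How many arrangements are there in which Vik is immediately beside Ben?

Treat {Vik, Ben} as a single unit. There are 4 units to order, and the pair itself can be ordered 2 ways.
That gives 2 × 4! = 2 × 24 = 48.

48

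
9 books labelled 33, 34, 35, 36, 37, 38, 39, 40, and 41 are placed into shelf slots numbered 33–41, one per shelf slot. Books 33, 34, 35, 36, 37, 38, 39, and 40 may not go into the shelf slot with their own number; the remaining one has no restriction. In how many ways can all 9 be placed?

148329

Let Aᵢ (for 33 ≤ i ≤ 40) be the placements that put book i in its forbidden shelf slot. Any j of these fix j positions, leaving (9−j)! ways to fill the rest, and there are C(8,j) ways to pick which j.
By inclusion–exclusion, the number of valid placements is Σ_{j=0}^{8} (−1)^j C(8,j)·(9−j)!.
Computing: 362880 − 322560 + 141120 − 40320 + 8400 − 1344 + 168 − 16 + 1 = 148329.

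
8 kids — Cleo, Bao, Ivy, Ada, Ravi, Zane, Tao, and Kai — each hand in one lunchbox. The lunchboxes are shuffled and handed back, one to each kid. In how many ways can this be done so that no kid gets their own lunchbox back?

14833

This is the derangement count D_8: permutations of 8 items with no fixed point.
By inclusion–exclusion this is Σ_{j=0}^{8} (−1)^j C(8,j)·(8−j)!.
Computing: 40320 − 40320 + 20160 − 6720 + 1680 − 336 + 56 − 8 + 1 = 14833.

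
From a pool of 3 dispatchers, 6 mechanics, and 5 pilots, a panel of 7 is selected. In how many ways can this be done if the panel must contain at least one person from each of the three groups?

3058

Total 7-person selections from all 14: C(14,7) = 3432.
Selections missing a whole group: no dispatchers → C(11,7) = 330; no mechanics → C(8,7) = 8; no pilots → C(9,7) = 36.
Add back selections omitting two groups (i.e. drawn from a single group): C(3,7) + C(6,7) + C(5,7) = 0.
By inclusion–exclusion: 3432 − 374 + 0 = 3058.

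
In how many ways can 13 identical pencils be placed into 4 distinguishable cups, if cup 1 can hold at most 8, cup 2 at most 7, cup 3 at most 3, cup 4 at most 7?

Without the upper bounds there are C(16,3) = 560 ways to split 13 among 4 cups.
Subtract solutions that violate a single cap (substitute x_i' = x_i − (cap_i+1)): x_1 ≥ 9 gives C(7,3) = 35; x_2 ≥ 8 gives C(8,3) = 56; x_3 ≥ 4 gives C(12,3) = 220; x_4 ≥ 8 gives C(8,3) = 56. Together 367.
Add back pairs where two caps are both exceeded: 0 + 1 + 0 + 4 + 0 + 4 = 9.
By inclusion–exclusion the count is 560 − 367 + 9 = 202.

202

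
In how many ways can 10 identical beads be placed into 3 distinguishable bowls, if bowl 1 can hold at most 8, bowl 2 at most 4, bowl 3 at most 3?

Ignoring the caps, the number of non-negative solutions to x_1+…+x_3 = 10 is C(12,2) = 66.
Subtract solutions that violate a single cap (substitute x_i' = x_i − (cap_i+1)): x_1 ≥ 9 gives C(3,2) = 3; x_2 ≥ 5 gives C(7,2) = 21; x_3 ≥ 4 gives C(8,2) = 28. Together 52.
Add back pairs where two caps are both exceeded: 0 + 0 + 3 = 3.
By inclusion–exclusion the count is 66 − 52 + 3 = 17.

17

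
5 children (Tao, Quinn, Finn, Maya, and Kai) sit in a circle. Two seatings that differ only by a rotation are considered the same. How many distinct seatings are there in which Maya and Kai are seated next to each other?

Glue Maya and Kai into a block (2 internal orders). Seating 4 units around a circle gives (3)! arrangements.
So 2 × (3)! = 2 × 6 = 12.

12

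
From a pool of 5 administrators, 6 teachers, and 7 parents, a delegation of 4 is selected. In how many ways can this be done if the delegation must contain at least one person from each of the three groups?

Unrestricted: C(18,4) = 3060 ways to pick any 4 of the 18.
Selections missing a whole group: no administrators → C(13,4) = 715; no teachers → C(12,4) = 495; no parents → C(11,4) = 330.
Add back selections omitting two groups (i.e. drawn from a single group): C(5,4) + C(6,4) + C(7,4) = 55.
By inclusion–exclusion: 3060 − 1540 + 55 = 1575.

1575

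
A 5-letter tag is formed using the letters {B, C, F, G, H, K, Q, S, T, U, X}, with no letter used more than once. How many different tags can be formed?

Choose and order 5 of the 11 symbols: the first letter has 11 options, the next 10, and so on down to 7.
11 × 10 × 9 × 8 × 7 = 55440.

55440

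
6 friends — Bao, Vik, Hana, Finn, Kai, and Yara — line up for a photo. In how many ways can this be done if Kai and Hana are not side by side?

There are 6! = 720 arrangements in all. If Kai and Hana are adjacent, merging them into one block gives 2·(5)! = 240 arrangements.
So 720 − 240 = 480 arrangements keep them apart.

480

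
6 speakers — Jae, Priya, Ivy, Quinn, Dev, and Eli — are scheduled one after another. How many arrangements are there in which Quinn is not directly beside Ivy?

480

There are 6! = 720 arrangements in all. If Quinn and Ivy are adjacent, merging them into one block gives 2·(5)! = 240 arrangements.
Complementary counting: 720 − 240 = 480.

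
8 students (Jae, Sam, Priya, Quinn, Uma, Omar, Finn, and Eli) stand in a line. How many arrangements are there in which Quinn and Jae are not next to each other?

30240

There are 8! = 40320 arrangements in all. If Quinn and Jae are adjacent, merging them into one block gives 2·(7)! = 10080 arrangements.
So 40320 − 10080 = 30240 arrangements keep them apart.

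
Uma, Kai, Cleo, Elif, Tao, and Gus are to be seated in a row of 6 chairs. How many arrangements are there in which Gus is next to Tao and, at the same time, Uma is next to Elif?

Treat {Gus,Tao} as one block (2 orders) and {Uma,Elif} as another (2 orders).
That leaves 4 units to arrange: 2 × 2 × 4! = 4 × 24 = 96.

96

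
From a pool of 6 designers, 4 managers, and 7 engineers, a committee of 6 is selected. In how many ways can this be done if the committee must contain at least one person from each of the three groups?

Total 6-person selections from all 17: C(17,6) = 12376.
Subtract selections that omit an entire group: no designers → C(11,6) = 462; no managers → C(13,6) = 1716; no engineers → C(10,6) = 210.
Add back selections omitting two groups (i.e. drawn from a single group): C(6,6) + C(4,6) + C(7,6) = 8.
By inclusion–exclusion: 12376 − 2388 + 8 = 9996.

9996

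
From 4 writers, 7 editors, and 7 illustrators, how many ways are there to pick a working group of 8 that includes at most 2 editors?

12177

Split by how many editors are chosen (0 through 2).
Sum: C(7,0)·C(11,8) + C(7,1)·C(11,7) + C(7,2)·C(11,6) = 165 + 2310 + 9702 = 12177.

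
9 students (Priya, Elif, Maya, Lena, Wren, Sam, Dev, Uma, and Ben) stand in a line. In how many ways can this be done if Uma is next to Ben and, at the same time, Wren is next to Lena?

20160

Treat {Uma,Ben} as one block (2 orders) and {Wren,Lena} as another (2 orders).
That leaves 7 units to arrange: 2 × 2 × 7! = 4 × 5040 = 20160.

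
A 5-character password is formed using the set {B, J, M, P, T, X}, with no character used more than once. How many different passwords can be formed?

720

This is a permutation of 5 out of 6: P(6,5) = 6!/1!.
6 × 5 × 4 × 3 × 2 = 720.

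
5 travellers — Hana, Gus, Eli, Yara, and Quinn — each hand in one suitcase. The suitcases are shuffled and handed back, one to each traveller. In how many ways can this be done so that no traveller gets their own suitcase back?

Count assignments avoiding every fixed point. For any j of the 5 travellers fixed to their own suitcase, the other 5−j can be arranged in (5−j)! ways.
By inclusion–exclusion this is Σ_{j=0}^{5} (−1)^j C(5,j)·(5−j)!.
Computing: 120 − 120 + 60 − 20 + 5 − 1 = 44.

44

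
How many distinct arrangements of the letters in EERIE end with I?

4

With the last slot taken by I, it remains to arrange the other 4 letters (EERE).
Those 4 letters have E appearing 3 times, giving (4)!/(3!) = 4.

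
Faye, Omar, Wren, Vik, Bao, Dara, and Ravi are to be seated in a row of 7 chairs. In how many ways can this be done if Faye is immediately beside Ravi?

1440

Treat {Faye, Ravi} as a single unit. There are 6 units to order, and the pair itself can be ordered 2 ways.
That gives 2 × 6! = 2 × 720 = 1440.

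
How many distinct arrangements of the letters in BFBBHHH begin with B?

With the first slot taken by B, it remains to arrange the other 6 letters (FBBHHH).
Those 6 letters have B appearing twice and H appearing 3 times, giving (6)!/(3!·2!) = 60.

60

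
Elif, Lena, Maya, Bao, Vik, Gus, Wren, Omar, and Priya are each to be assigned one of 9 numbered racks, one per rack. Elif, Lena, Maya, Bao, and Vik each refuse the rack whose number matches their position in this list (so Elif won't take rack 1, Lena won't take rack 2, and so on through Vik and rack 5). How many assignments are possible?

205056

Let Aᵢ (for 1 ≤ i ≤ 5) be the placements that put person i in their forbidden rack. Any j of these fix j positions, leaving (9−j)! ways to fill the rest, and there are C(5,j) ways to pick which j.
By inclusion–exclusion, the number of valid placements is Σ_{j=0}^{5} (−1)^j C(5,j)·(9−j)!.
Computing: 362880 − 201600 + 50400 − 7200 + 600 − 24 = 205056.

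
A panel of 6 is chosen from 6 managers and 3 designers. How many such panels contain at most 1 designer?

Split by how many designers are chosen (0 through 1).
Sum: C(3,0)·C(6,6) + C(3,1)·C(6,5) = 1 + 18 = 19.

19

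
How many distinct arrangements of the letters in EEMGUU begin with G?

Fix G in the first position and arrange the remaining 5 letters.
Those 5 letters have E appearing twice and U appearing twice, giving (5)!/(2!·2!) = 30.

30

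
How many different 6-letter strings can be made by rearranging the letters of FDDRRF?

90

The 6 letters of FDDRRF have repeats: D appearing twice, F appearing twice, and R appearing twice.
The number of distinct arrangements is 6!/(2!·2!·2!) = 720/8 = 90.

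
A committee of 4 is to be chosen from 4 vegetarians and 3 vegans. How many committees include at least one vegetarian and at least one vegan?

34

Total 4-person selections from all 7: C(7,4) = 35.
Subtract selections that omit an entire group: no vegetarians → C(3,4) = 0; no vegans → C(4,4) = 1.
Both groups omitted at once is impossible, so 35 − 1 = 34.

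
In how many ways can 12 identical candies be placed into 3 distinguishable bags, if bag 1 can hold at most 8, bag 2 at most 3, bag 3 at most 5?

14

By stars and bars, unrestricted non-negative solutions to x_1+…+x_3 = 12 number C(12+2,2) = 91.
Subtract solutions that violate a single cap (substitute x_i' = x_i − (cap_i+1)): x_1 ≥ 9 gives C(5,2) = 10; x_2 ≥ 4 gives C(10,2) = 45; x_3 ≥ 6 gives C(8,2) = 28. Together 83.
Add back pairs where two caps are both exceeded: 0 + 0 + 6 = 6.
By inclusion–exclusion the count is 91 − 83 + 6 = 14.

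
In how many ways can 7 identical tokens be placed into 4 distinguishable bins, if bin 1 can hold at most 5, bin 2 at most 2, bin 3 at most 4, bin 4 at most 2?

40

Ignoring the caps, the number of non-negative solutions to x_1+…+x_4 = 7 is C(10,3) = 120.
Subtract solutions that violate a single cap (substitute x_i' = x_i − (cap_i+1)): x_1 ≥ 6 gives C(4,3) = 4; x_2 ≥ 3 gives C(7,3) = 35; x_3 ≥ 5 gives C(5,3) = 10; x_4 ≥ 3 gives C(7,3) = 35. Together 84.
Add back pairs where two caps are both exceeded: 0 + 0 + 0 + 0 + 4 + 0 = 4.
By inclusion–exclusion the count is 120 − 84 + 4 = 40.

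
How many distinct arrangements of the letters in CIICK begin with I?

12

With the first slot taken by I, it remains to arrange the other 4 letters (CICK).
Those 4 letters have C appearing twice, giving (4)!/(2!) = 12.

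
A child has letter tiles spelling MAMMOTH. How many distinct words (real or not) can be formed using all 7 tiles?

The 7 letters of MAMMOTH have repeats: M appearing 3 times.
So there are 7! / (3!) = 840 distinguishable arrangements.

840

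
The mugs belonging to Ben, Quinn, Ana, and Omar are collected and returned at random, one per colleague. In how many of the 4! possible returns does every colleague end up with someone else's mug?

9

Let Aᵢ be the assignments in which colleague i gets their own mug. We want the size of the complement of A₁∪…∪A_4.
By inclusion–exclusion this is Σ_{j=0}^{4} (−1)^j C(4,j)·(4−j)!.
Computing: 24 − 24 + 12 − 4 + 1 = 9.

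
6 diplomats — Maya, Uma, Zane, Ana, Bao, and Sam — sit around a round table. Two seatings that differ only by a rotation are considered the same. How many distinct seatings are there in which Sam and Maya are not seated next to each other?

72

Without the restriction there are (5)! = 120 seatings.
Those with Sam next to Maya: fuse the pair into one unit and seat 5 units around a circle — 2·(4)! = 48.
Subtracting, 120 − 48 = 72.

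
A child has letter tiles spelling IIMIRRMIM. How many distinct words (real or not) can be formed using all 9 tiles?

1260

The 9 letters of IIMIRRMIM have repeats: I appearing 4 times, M appearing 3 times, and R appearing twice.
Dividing 9! = 362880 by 4!·3!·2! = 288 for the repeated letters gives 1260.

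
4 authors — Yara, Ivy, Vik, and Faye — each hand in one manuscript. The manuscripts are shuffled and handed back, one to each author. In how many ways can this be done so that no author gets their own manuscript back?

Let Aᵢ be the assignments in which author i gets their own manuscript. We want the size of the complement of A₁∪…∪A_4.
By inclusion–exclusion this is Σ_{j=0}^{4} (−1)^j C(4,j)·(4−j)!.
Computing: 24 − 24 + 12 − 4 + 1 = 9.

9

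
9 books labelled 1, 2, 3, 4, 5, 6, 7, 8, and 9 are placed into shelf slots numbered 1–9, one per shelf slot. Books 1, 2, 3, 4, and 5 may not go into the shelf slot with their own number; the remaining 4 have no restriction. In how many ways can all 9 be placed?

205056

Let Aᵢ (for 1 ≤ i ≤ 5) be the placements that put book i in its forbidden shelf slot. Any j of these fix j positions, leaving (9−j)! ways to fill the rest, and there are C(5,j) ways to pick which j.
By inclusion–exclusion, the number of valid placements is Σ_{j=0}^{5} (−1)^j C(5,j)·(9−j)!.
Computing: 362880 − 201600 + 50400 − 7200 + 600 − 24 = 205056.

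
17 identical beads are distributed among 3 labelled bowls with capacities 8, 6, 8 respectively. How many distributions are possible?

21

Without the upper bounds there are C(19,2) = 171 ways to split 17 among 3 bowls.
Subtract solutions that violate a single cap (substitute x_i' = x_i − (cap_i+1)): x_1 ≥ 9 gives C(10,2) = 45; x_2 ≥ 7 gives C(12,2) = 66; x_3 ≥ 9 gives C(10,2) = 45. Together 156.
Add back pairs where two caps are both exceeded: 3 + 0 + 3 = 6.
By inclusion–exclusion the count is 171 − 156 + 6 = 21.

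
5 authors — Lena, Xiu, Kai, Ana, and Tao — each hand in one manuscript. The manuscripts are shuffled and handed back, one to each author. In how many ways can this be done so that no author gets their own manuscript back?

Count assignments avoiding every fixed point. For any j of the 5 authors fixed to their own manuscript, the other 5−j can be arranged in (5−j)! ways.
By inclusion–exclusion this is Σ_{j=0}^{5} (−1)^j C(5,j)·(5−j)!.
Computing: 120 − 120 + 60 − 20 + 5 − 1 = 44.

44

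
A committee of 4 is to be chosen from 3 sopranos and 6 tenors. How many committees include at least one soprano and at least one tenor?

111

Unrestricted: C(9,4) = 126 ways to pick any 4 of the 9.
Selections missing a whole group: no sopranos → C(6,4) = 15; no tenors → C(3,4) = 0.
Both groups omitted at once is impossible, so 126 − 15 = 111.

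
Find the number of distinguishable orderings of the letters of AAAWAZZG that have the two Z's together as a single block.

210

Treat the 2 copies of Z as a single block. The multiset to arrange is then {ZZ, A, A, A, A, G, W}, 7 items in all.
That gives (7)!/(4!) = 210 arrangements.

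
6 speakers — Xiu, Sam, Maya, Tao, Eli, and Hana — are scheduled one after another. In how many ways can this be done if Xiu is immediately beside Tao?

Place the 4 others and the Xiu-Tao pair as 5 objects in a line; the pair has 2 internal arrangements.
That gives 2 × 5! = 2 × 120 = 240.

240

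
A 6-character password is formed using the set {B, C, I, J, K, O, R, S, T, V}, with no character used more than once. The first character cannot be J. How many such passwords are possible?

The first character has 10−1 = 9 choices (anything except J).
The remaining 5 characters are filled from the other 9 symbols without repetition: 9 × 8 × 7 × 6 × 5 = 15120.
Total: 9 × 15120 = 136080.

136080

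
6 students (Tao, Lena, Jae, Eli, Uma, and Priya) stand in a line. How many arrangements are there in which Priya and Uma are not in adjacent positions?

480

Of the 6! = 720 arrangements, those with Priya and Uma adjacent number 2 × 5! = 240 (treat the pair as a block with 2 internal orders).
So 720 − 240 = 480 arrangements keep them apart.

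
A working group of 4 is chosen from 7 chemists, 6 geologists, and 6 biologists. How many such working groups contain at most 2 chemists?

3421

Split by how many chemists are chosen (0 through 2).
Sum: C(7,0)·C(12,4) + C(7,1)·C(12,3) + C(7,2)·C(12,2) = 495 + 1540 + 1386 = 3421.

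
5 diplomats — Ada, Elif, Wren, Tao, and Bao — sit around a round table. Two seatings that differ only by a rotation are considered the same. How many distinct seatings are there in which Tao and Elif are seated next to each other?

Glue Tao and Elif into a block (2 internal orders). Seating 4 units around a circle gives (3)! arrangements.
So 2 × (3)! = 2 × 6 = 12.

12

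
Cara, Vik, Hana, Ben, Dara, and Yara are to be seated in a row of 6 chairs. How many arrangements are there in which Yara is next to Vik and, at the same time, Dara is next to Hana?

96

Treat {Yara,Vik} as one block (2 orders) and {Dara,Hana} as another (2 orders).
That leaves 4 units to arrange: 2 × 2 × 4! = 4 × 24 = 96.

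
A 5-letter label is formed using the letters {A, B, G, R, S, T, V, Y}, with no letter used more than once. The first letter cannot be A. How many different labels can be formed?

5880

The first letter has 8−1 = 7 choices (anything except A).
The remaining 4 letters are filled from the other 7 symbols without repetition: 7 × 6 × 5 × 4 = 840.
Total: 7 × 840 = 5880.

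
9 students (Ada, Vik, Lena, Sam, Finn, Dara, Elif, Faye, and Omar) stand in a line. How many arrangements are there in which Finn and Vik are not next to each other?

282240

Of the 9! = 362880 arrangements, those with Finn and Vik adjacent number 2 × 8! = 80640 (treat the pair as a block with 2 internal orders).
So 362880 − 80640 = 282240 arrangements keep them apart.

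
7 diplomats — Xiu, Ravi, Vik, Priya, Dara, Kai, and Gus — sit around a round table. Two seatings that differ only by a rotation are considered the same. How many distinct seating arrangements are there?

Fix one person's seat to break rotational symmetry; the remaining 6 people can be arranged in (6)! = 720 ways.

720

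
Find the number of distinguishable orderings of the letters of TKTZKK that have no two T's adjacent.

40

There are 6!/(3!·2!) = 60 arrangements of TKTZKK in total.
If the two T's are adjacent, glue them into one block, leaving 5 items to arrange: (5)!/(3!) = 20 ways.
Hence 60 − 20 = 40.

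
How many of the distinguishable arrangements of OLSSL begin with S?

With the first slot taken by S, it remains to arrange the other 4 letters (OLSL).
Those 4 letters have L appearing twice, giving (4)!/(2!) = 12.

12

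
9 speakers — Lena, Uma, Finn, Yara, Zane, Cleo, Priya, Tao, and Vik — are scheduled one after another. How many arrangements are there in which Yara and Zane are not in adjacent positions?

There are 9! = 362880 arrangements in all. If Yara and Zane are adjacent, merging them into one block gives 2·(8)! = 80640 arrangements.
Complementary counting: 362880 − 80640 = 282240.

282240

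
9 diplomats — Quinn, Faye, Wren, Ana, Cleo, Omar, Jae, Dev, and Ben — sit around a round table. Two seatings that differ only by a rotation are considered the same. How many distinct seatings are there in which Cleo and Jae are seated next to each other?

Glue Cleo and Jae into a block (2 internal orders). Seating 8 units around a circle gives (7)! arrangements.
So 2 × (7)! = 2 × 5040 = 10080.

10080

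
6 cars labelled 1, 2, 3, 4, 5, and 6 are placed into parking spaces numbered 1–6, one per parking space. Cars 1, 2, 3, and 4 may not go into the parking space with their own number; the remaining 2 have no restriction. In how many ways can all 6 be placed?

362

Let Aᵢ (for 1 ≤ i ≤ 4) be the placements that put car i in its forbidden parking space. Any j of these fix j positions, leaving (6−j)! ways to fill the rest, and there are C(4,j) ways to pick which j.
By inclusion–exclusion, the number of valid placements is Σ_{j=0}^{4} (−1)^j C(4,j)·(6−j)!.
Computing: 720 − 480 + 144 − 24 + 2 = 362.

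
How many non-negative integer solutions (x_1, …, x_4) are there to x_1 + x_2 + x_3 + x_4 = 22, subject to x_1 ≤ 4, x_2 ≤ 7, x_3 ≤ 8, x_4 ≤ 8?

55

Without the upper bounds there are C(25,3) = 2300 ways to split 22 among 4 variables.
Subtract solutions that violate a single cap (substitute x_i' = x_i − (cap_i+1)): x_1 ≥ 5 gives C(20,3) = 1140; x_2 ≥ 8 gives C(17,3) = 680; x_3 ≥ 9 gives C(16,3) = 560; x_4 ≥ 9 gives C(16,3) = 560. Together 2940.
Add back pairs where two caps are both exceeded: 220 + 165 + 165 + 56 + 56 + 35 = 697.
Subtract triples: 1 + 1 + 0 + 0 = 2.
By inclusion–exclusion the count is 2300 − 2940 + 697 − 2 = 55.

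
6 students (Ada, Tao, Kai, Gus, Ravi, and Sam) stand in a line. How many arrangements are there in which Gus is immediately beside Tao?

240

Treat {Gus, Tao} as a single unit. There are 5 units to order, and the pair itself can be ordered 2 ways.
So the count is 2·(5)! = 240.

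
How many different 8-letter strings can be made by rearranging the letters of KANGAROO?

KANGAROO has 8 letters with A appearing twice and O appearing twice.
Dividing 8! = 40320 by 2!·2! = 4 for the repeated letters gives 10080.

10080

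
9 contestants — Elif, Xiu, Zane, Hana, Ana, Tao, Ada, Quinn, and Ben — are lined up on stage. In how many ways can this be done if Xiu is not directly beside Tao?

There are 9! = 362880 arrangements in all. If Xiu and Tao are adjacent, merging them into one block gives 2·(8)! = 80640 arrangements.
So 362880 − 80640 = 282240 arrangements keep them apart.

282240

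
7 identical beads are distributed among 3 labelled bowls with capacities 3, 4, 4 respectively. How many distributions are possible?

14

By stars and bars, unrestricted non-negative solutions to x_1+…+x_3 = 7 number C(7+2,2) = 36.
Subtract solutions that violate a single cap (substitute x_i' = x_i − (cap_i+1)): x_1 ≥ 4 gives C(5,2) = 10; x_2 ≥ 5 gives C(4,2) = 6; x_3 ≥ 5 gives C(4,2) = 6. Together 22.
No two caps can be exceeded simultaneously, so the pair terms are all 0.
By inclusion–exclusion the count is 36 − 22 + 0 = 14.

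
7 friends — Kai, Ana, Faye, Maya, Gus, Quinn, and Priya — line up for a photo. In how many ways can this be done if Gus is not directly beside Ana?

3600

There are 7! = 5040 arrangements in all. If Gus and Ana are adjacent, merging them into one block gives 2·(6)! = 1440 arrangements.
Complementary counting: 5040 − 1440 = 3600.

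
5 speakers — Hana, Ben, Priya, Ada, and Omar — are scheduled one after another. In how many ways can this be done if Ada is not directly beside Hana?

Of the 5! = 120 arrangements, those with Ada and Hana adjacent number 2 × 4! = 48 (treat the pair as a block with 2 internal orders).
Complementary counting: 120 − 48 = 72.

72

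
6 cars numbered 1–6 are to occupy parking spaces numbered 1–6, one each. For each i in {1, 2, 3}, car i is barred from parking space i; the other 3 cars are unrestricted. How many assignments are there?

426

Let Aᵢ (for i ∈ {1, 2, 3}) be the placements that put car i in its forbidden parking space. Any j of these fix j positions, leaving (6−j)! ways to fill the rest, and there are C(3,j) ways to pick which j.
By inclusion–exclusion, the number of valid placements is Σ_{j=0}^{3} (−1)^j C(3,j)·(6−j)!.
Computing: 720 − 360 + 72 − 6 = 426.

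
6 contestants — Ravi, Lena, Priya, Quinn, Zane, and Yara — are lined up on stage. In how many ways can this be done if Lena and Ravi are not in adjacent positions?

480

There are 6! = 720 arrangements in all. If Lena and Ravi are adjacent, merging them into one block gives 2·(5)! = 240 arrangements.
So 720 − 240 = 480 arrangements keep them apart.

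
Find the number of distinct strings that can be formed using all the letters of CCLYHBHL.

CCLYHBHL has 8 letters with C appearing twice, H appearing twice, and L appearing twice.
So there are 8! / (2!·2!·2!) = 5040 distinguishable arrangements.

5040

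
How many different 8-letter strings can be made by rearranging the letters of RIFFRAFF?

840

The 8 letters of RIFFRAFF have repeats: F appearing 4 times and R appearing twice.
Dividing 8! = 40320 by 4!·2! = 48 for the repeated letters gives 840.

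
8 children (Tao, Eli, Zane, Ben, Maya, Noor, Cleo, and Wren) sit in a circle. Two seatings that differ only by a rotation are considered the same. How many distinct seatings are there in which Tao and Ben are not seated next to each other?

All circular seatings of 8 people number (7)! = 5040.
Those with Tao next to Ben: fuse the pair into one unit and seat 7 units around a circle — 2·(6)! = 1440.
Subtracting, 5040 − 1440 = 3600.

3600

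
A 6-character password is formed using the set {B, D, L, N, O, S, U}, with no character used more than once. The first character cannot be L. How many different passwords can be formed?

The first character has 7−1 = 6 choices (anything except L).
The remaining 5 characters are filled from the other 6 symbols without repetition: 6 × 5 × 4 × 3 × 2 = 720.
Total: 6 × 720 = 4320.

4320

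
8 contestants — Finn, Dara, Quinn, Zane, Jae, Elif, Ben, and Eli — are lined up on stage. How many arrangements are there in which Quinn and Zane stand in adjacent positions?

Treat {Quinn, Zane} as a single unit. There are 7 units to order, and the pair itself can be ordered 2 ways.
So the count is 2·(7)! = 10080.

10080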